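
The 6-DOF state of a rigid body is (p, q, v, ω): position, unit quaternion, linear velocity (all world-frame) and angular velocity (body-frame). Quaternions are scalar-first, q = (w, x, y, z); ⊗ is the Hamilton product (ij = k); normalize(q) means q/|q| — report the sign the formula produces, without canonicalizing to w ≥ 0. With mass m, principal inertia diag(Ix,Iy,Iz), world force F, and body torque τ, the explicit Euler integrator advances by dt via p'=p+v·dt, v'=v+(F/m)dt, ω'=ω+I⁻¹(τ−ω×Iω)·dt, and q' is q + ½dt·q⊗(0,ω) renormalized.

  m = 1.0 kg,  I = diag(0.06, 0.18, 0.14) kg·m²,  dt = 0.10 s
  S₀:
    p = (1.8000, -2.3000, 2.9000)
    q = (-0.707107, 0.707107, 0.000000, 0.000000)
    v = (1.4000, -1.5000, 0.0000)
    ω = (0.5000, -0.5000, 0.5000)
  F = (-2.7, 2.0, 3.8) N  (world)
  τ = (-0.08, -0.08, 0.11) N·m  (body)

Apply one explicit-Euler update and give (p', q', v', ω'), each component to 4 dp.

gyro term ω×Iω = (0.0100, -0.0200, -0.0300)
angular accel α = (-1.5000, -0.3333, 1.0000)
ω + α·dt = (0.3500, -0.5333, 0.6000)
2q̇ = q⊗(0,ω) = (-0.3535535, -0.3535535, 0.0000000, -0.7071070)
q' = normalize(q + ½dt·q⊗(0,ω)) = (-0.7241, 0.6888, 0.0000, -0.0353)
a = (-2.7000, 2.0000, 3.8000)
new position p' = (1.9400, -2.4500, 2.9000)
v + (F/m)dt = (1.1300, -1.3000, 0.3800)

p' = (1.9400, -2.4500, 2.9000)
q' = (-0.7241, 0.6888, 0.0000, -0.0353)
v' = (1.1300, -1.3000, 0.3800)
ω' = (0.3500, -0.5333, 0.6000)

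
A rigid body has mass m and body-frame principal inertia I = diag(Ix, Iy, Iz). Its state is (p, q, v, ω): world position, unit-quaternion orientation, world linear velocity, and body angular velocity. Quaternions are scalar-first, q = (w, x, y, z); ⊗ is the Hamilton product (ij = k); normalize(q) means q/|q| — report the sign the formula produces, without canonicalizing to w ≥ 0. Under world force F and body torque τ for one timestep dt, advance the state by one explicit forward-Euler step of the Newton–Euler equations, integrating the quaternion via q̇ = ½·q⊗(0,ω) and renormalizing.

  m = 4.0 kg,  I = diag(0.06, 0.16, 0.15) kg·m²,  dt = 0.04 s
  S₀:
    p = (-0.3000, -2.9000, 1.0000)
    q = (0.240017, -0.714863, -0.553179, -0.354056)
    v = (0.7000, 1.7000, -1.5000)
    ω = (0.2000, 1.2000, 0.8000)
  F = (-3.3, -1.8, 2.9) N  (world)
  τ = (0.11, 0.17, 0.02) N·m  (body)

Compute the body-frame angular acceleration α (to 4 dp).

precession coupling ω×(Iω) = (-0.0096, -0.0144, 0.0240)
angular accel α = (1.9933, 1.1525, -0.0267)

α = (1.9933, 1.1525, -0.0267)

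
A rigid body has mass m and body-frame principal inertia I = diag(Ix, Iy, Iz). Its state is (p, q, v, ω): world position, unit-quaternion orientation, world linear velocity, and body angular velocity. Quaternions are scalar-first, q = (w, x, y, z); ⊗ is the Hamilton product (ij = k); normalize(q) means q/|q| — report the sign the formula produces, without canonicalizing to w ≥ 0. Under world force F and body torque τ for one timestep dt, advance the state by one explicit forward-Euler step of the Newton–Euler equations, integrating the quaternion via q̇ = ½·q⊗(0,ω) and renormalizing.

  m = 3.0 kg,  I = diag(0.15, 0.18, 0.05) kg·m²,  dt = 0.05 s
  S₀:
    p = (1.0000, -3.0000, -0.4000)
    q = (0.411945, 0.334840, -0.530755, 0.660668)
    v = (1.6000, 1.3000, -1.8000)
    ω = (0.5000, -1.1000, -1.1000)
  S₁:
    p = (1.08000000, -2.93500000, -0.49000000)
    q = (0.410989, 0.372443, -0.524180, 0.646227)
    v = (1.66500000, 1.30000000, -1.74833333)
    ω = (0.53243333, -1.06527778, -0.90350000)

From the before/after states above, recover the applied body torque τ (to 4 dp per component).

τ = (-0.0600, 0.0700, 0.1800)

Δω = ω₁−ω₀ = (0.03243333, 0.03472222, 0.19650000)
ω₀×(Iω₀) = (-0.1573, -0.0550, -0.0165)
I·α + gyro = (-0.0600, 0.0700, 0.1800)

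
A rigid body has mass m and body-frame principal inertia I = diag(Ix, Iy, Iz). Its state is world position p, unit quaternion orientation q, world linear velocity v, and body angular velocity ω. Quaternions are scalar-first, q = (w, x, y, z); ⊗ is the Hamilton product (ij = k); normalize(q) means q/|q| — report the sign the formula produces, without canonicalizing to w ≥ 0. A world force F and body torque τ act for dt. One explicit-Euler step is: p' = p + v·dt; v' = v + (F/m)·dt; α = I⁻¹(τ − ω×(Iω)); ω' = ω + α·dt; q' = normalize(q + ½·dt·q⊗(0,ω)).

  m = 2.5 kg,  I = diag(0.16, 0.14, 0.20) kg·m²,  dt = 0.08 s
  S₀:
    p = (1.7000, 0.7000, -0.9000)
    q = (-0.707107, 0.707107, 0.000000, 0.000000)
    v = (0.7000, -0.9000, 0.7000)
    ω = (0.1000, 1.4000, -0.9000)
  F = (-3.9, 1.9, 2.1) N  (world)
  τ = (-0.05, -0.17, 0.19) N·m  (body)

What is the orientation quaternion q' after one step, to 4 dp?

2q̇ = q⊗(0,ω) = (-0.0707107, -0.0707107, -0.3535535, 1.6263461)
q' = normalize(q + ½dt·q⊗(0,ω)) = (-0.7084, 0.7027, -0.0141, 0.0649)

q' = (-0.7084, 0.7027, -0.0141, 0.0649)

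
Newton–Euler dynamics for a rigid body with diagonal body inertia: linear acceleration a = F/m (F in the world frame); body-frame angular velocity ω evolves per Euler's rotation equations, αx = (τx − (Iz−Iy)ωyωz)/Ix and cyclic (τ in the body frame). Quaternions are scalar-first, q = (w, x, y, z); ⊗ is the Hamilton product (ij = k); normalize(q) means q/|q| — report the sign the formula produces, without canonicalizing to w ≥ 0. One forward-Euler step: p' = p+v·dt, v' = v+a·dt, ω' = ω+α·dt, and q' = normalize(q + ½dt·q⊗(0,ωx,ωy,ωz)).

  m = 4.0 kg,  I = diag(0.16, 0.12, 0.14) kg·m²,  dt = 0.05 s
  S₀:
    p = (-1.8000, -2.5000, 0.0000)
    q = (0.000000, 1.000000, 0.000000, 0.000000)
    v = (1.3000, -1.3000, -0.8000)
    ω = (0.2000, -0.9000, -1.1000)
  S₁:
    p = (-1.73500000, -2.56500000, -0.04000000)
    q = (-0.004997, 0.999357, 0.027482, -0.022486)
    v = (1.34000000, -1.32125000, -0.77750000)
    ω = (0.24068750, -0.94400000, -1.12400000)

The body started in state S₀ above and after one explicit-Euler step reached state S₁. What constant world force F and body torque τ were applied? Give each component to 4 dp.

Δv = v₁−v₀ = (0.04000000, -0.02125000, 0.02250000)
F = m·Δv/dt = (3.2000, -1.7000, 1.8000)
Δω = ω₁−ω₀ = (0.04068750, -0.04400000, -0.02400000)
gyro term ω₀×Iω₀ = (0.0198, -0.0044, 0.0072)
I·α + gyro = (0.1500, -0.1100, -0.0600)

F = (3.2000, -1.7000, 1.8000)
τ = (0.1500, -0.1100, -0.0600)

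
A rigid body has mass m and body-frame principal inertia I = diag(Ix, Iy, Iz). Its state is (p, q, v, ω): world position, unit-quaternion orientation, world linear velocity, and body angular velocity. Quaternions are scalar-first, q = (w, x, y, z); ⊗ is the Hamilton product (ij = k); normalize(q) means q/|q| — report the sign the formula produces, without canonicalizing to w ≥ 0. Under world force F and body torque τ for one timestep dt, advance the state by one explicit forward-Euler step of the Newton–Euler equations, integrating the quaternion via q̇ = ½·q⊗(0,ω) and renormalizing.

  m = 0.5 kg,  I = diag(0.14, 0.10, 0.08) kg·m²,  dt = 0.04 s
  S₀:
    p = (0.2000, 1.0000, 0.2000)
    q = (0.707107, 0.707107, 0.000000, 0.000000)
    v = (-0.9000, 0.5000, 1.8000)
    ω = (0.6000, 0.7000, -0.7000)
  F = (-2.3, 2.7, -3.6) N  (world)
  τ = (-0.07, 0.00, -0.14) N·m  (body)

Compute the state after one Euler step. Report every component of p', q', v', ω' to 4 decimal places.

p' = (0.1640, 1.0200, 0.2720)
q' = (0.6984, 0.7154, 0.0198, 0.0000)
v' = (-1.0840, 0.7160, 1.5120)
ω' = (0.5772, 0.7101, -0.7616)

precession coupling ω×(Iω) = (0.0098, -0.0252, -0.0168)
angular accel α = (-0.5700, 0.2520, -1.5400)
ω' = ω + α·dt = (0.5772, 0.7101, -0.7616)
2q̇ = q⊗(0,ω) = (-0.4242642, 0.4242642, 0.9899498, 0.0000000)
updated quaternion q' = (0.6984, 0.7154, 0.0198, 0.0000)
a = F/m = (-4.6000, 5.4000, -7.2000)
new position p' = (0.1640, 1.0200, 0.2720)
v + (F/m)dt = (-1.0840, 0.7160, 1.5120)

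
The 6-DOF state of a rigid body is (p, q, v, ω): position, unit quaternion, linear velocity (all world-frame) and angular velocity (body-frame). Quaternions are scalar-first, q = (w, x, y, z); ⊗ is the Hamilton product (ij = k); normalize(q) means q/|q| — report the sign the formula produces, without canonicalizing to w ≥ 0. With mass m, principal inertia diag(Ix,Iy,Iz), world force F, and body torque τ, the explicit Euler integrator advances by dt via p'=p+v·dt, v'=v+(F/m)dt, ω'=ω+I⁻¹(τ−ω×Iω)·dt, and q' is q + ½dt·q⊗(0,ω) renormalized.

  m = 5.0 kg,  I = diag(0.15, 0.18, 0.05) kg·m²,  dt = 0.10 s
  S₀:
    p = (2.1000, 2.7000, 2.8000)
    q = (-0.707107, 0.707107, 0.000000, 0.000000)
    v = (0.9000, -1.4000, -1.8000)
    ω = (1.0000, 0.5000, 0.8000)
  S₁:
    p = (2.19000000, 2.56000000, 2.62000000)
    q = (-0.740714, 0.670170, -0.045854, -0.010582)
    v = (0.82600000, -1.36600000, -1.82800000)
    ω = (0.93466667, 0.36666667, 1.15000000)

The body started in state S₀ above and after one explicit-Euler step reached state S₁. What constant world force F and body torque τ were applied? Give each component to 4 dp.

Δv = v₁−v₀ = (-0.07400000, 0.03400000, -0.02800000)
m·(v₁−v₀)/dt = (-3.7000, 1.7000, -1.4000)
Δω = ω₁−ω₀ = (-0.06533333, -0.13333333, 0.35000000)
precession coupling = (-0.0520, 0.0800, 0.0150)
applied torque τ = (-0.1500, -0.1600, 0.1900)

F = (-3.7000, 1.7000, -1.4000)
τ = (-0.1500, -0.1600, 0.1900)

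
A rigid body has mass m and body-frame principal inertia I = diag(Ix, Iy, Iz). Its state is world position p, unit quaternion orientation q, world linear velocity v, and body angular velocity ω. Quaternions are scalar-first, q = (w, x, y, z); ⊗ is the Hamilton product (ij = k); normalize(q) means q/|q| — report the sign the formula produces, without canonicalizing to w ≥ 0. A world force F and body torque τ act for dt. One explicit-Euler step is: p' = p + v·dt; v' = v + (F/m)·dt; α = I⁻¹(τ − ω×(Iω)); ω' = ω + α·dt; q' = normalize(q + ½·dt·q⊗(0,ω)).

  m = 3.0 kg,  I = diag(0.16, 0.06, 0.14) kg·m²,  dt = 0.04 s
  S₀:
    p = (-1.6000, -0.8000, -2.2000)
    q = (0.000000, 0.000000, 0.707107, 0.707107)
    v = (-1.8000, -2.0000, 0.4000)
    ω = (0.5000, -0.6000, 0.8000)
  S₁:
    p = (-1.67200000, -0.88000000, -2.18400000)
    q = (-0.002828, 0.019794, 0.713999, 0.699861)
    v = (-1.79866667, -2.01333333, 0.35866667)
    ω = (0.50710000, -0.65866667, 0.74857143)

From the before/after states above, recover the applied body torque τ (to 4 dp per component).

Δω = ω₁−ω₀ = (0.00710000, -0.05866667, -0.05142857)
I·α + gyro = (-0.0100, -0.0800, -0.1500)

τ = (-0.0100, -0.0800, -0.1500)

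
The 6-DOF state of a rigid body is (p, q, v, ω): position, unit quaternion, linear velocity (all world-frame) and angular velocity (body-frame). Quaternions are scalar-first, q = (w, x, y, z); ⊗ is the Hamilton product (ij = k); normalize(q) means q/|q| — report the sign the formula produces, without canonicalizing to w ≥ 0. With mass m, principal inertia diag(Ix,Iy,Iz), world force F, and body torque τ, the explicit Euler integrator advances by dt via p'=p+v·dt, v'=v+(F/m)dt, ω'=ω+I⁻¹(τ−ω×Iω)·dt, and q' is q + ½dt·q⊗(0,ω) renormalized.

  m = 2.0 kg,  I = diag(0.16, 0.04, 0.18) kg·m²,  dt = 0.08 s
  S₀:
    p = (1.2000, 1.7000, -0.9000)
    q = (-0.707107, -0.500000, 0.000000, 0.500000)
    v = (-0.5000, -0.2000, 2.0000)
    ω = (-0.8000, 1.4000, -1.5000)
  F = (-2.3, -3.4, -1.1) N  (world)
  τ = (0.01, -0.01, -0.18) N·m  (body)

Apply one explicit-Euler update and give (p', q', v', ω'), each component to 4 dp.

p' = (1.1600, 1.6840, -0.7400)
q' = (-0.6904, -0.5034, -0.0853, 0.5124)
v' = (-0.5920, -0.3360, 1.9560)
ω' = (-0.6480, 1.4280, -1.6397)

p + v·dt = (1.1600, 1.6840, -0.7400)
new velocity v' = (-0.5920, -0.3360, 1.9560)
(τ − ω×Iω)/I = (1.9000, 0.3500, -1.7467)
ω + α·dt = (-0.6480, 1.4280, -1.6397)
q⊗(0,ω) = (0.3500000, -0.1343144, -2.1399498, 0.3606605)
q' = normalize(q + ½dt·q⊗(0,ω)) = (-0.6904, -0.5034, -0.0853, 0.5124)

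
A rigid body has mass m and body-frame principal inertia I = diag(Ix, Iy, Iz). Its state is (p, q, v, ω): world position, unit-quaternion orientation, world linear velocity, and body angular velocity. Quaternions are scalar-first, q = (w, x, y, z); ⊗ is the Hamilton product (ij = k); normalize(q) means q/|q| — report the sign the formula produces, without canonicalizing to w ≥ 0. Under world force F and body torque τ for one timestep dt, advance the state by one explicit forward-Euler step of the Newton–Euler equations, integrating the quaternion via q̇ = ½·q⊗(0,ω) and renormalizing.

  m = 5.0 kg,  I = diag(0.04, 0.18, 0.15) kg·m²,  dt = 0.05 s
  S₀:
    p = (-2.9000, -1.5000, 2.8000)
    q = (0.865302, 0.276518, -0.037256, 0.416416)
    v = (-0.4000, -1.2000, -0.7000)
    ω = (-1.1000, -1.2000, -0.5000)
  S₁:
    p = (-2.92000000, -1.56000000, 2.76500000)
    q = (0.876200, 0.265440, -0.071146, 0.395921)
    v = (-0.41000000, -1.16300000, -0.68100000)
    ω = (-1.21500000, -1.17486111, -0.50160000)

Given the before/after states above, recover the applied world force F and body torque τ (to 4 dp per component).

v₁ − v₀ = (-0.01000000, 0.03700000, 0.01900000)
F = m·Δv/dt = (-1.0000, 3.7000, 1.9000)
rate change Δω = (-0.11500000, 0.02513889, -0.00160000)
ω₀×(Iω₀) = (-0.0180, -0.0605, 0.1848)
applied torque τ = (-0.1100, 0.0300, 0.1800)

F = (-1.0000, 3.7000, 1.9000)
τ = (-0.1100, 0.0300, 0.1800)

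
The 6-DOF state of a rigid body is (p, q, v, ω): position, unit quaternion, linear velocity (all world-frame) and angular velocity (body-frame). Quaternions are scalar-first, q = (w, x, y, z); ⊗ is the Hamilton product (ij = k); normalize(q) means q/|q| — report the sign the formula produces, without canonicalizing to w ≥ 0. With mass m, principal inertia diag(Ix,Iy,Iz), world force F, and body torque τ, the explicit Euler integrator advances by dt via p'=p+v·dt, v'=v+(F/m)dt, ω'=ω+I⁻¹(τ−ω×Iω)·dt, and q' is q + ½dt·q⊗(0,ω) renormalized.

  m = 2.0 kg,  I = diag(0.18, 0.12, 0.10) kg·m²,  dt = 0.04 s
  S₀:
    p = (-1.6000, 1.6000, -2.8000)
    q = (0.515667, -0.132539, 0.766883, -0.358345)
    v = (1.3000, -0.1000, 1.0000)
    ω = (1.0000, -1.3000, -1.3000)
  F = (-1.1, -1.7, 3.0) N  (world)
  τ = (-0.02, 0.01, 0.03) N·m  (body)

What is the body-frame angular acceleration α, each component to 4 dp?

precession coupling ω×(Iω) = (-0.0338, -0.1040, 0.0780)
angular accel α = (0.0767, 0.9500, -0.4800)

α = (0.0767, 0.9500, -0.4800)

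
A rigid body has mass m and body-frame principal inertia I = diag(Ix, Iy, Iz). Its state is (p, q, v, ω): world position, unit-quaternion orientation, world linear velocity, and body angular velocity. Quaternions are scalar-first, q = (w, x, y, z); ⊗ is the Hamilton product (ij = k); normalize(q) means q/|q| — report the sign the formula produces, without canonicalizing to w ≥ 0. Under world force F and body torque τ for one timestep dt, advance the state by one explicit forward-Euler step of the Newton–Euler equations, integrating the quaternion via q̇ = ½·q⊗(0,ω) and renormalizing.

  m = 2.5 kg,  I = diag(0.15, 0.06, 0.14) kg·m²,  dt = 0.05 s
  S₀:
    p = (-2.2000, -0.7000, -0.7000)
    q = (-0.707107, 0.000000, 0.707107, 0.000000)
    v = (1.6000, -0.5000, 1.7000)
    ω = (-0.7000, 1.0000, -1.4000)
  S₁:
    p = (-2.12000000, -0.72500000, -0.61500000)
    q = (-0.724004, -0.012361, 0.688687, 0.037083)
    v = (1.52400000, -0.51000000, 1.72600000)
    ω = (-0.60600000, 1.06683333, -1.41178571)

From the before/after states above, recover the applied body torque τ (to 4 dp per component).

τ = (0.1700, 0.0900, 0.0300)

ω₁ − ω₀ = (0.09400000, 0.06683333, -0.01178571)
precession coupling = (-0.1120, 0.0098, 0.0630)
I·α + gyro = (0.1700, 0.0900, 0.0300)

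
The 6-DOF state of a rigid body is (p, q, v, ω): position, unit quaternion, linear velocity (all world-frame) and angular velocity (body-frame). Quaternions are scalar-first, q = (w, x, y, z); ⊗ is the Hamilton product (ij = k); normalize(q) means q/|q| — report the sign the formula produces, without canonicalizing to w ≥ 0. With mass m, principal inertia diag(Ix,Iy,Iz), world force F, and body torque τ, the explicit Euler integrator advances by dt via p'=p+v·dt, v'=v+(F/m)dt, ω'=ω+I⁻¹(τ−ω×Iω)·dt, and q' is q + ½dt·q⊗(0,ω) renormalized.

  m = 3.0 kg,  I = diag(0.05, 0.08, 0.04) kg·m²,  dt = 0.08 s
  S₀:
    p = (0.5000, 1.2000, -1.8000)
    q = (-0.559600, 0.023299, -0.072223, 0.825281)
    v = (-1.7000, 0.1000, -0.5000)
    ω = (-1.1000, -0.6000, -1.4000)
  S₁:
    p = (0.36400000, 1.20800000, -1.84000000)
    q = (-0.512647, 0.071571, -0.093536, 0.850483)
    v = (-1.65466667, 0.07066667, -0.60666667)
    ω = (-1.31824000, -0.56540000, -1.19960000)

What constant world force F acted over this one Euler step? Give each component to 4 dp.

v₁ − v₀ = (0.04533333, -0.02933333, -0.10666667)
m·(v₁−v₀)/dt = (1.7000, -1.1000, -4.0000)

F = (1.7000, -1.1000, -4.0000)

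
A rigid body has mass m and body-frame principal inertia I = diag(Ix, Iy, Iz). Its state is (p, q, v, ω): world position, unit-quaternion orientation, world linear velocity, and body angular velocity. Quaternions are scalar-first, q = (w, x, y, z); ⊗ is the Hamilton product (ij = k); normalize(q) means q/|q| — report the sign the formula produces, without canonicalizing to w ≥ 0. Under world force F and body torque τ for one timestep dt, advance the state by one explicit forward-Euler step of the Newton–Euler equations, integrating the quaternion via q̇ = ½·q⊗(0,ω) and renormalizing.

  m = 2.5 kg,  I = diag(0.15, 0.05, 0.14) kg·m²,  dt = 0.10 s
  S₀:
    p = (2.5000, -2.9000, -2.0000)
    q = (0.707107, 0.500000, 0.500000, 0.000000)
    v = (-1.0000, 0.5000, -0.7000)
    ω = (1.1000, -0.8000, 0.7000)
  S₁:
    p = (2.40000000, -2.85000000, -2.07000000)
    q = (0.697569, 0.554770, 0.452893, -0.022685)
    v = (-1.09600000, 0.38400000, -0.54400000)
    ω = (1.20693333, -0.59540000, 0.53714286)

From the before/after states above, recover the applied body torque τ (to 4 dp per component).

Δω = ω₁−ω₀ = (0.10693333, 0.20460000, -0.16285714)
ω₀×(Iω₀) = (-0.0504, 0.0077, 0.0880)
applied torque τ = (0.1100, 0.1100, -0.1400)

τ = (0.1100, 0.1100, -0.1400)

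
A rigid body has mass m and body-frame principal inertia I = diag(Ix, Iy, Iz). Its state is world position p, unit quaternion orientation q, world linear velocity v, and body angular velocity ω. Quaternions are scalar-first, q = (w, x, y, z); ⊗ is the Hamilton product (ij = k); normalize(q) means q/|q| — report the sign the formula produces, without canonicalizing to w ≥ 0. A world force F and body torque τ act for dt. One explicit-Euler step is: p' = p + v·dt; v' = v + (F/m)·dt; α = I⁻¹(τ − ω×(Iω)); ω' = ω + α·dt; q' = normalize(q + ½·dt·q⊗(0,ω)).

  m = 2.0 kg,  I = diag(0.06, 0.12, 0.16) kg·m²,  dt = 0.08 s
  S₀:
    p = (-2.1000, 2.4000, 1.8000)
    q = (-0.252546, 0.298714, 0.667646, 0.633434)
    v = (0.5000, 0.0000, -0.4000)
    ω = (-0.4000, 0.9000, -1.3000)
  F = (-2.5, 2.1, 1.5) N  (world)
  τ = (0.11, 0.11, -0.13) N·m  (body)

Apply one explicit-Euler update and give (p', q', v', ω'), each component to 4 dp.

p' = (-2.0600, 2.4000, 1.7680)
q' = (-0.2384, 0.2447, 0.6625, 0.6666)
v' = (0.4000, 0.0840, -0.3400)
ω' = (-0.1909, 1.0080, -1.3542)

linear accel F/m = (-1.2500, 1.0500, 0.7500)
p + v·dt = (-2.0600, 2.4000, 1.7680)
new velocity v' = (0.4000, 0.0840, -0.3400)
(τ − ω×Iω)/I = (2.6133, 1.3500, -0.6775)
new body rate ω' = (-0.1909, 1.0080, -1.3542)
q⊗(0,ω) = (0.3420684, -1.3370120, -0.0923368, 0.8642108)
q + ½dt·q⊗(0,ω), renormalized = (-0.2384, 0.2447, 0.6625, 0.6666)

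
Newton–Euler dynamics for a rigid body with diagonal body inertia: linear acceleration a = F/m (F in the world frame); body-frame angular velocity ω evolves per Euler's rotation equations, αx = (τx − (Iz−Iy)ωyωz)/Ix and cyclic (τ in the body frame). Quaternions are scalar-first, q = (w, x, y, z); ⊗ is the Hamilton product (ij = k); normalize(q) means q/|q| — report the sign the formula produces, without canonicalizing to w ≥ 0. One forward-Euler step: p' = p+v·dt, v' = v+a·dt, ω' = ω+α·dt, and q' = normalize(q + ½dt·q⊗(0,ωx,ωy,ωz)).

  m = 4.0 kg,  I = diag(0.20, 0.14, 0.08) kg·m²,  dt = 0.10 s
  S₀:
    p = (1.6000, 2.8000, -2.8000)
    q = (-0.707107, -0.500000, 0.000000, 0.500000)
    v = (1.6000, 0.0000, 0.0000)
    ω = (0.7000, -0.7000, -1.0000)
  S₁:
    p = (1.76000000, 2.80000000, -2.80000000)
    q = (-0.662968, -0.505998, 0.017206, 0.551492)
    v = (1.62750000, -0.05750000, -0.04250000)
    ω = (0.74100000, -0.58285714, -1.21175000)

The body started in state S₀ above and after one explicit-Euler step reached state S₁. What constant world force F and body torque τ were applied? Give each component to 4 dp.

velocity change Δv = (0.02750000, -0.05750000, -0.04250000)
applied force F = (1.1000, -2.3000, -1.7000)
rate change Δω = (0.04100000, 0.11714286, -0.21175000)
applied torque τ = (0.0400, 0.0800, -0.1400)

F = (1.1000, -2.3000, -1.7000)
τ = (0.0400, 0.0800, -0.1400)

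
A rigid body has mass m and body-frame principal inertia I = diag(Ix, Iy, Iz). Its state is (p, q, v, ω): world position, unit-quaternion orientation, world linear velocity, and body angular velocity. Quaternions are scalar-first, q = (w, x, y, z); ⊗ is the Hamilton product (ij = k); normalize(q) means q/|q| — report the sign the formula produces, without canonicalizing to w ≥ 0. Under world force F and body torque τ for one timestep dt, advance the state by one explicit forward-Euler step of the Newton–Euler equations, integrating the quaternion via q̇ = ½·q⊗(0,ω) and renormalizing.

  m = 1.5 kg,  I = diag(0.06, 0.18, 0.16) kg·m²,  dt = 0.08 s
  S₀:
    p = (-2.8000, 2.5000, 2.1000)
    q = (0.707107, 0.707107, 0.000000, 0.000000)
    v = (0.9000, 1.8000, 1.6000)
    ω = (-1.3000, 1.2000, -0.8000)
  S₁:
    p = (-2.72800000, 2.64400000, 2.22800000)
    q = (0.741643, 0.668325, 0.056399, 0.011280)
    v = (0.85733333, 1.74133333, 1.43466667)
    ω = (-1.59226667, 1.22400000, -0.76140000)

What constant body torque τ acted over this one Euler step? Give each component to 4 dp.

rate change Δω = (-0.29226667, 0.02400000, 0.03860000)
ω₀×(Iω₀) = (0.0192, -0.1040, -0.1872)
I·α + gyro = (-0.2000, -0.0500, -0.1100)

τ = (-0.2000, -0.0500, -0.1100)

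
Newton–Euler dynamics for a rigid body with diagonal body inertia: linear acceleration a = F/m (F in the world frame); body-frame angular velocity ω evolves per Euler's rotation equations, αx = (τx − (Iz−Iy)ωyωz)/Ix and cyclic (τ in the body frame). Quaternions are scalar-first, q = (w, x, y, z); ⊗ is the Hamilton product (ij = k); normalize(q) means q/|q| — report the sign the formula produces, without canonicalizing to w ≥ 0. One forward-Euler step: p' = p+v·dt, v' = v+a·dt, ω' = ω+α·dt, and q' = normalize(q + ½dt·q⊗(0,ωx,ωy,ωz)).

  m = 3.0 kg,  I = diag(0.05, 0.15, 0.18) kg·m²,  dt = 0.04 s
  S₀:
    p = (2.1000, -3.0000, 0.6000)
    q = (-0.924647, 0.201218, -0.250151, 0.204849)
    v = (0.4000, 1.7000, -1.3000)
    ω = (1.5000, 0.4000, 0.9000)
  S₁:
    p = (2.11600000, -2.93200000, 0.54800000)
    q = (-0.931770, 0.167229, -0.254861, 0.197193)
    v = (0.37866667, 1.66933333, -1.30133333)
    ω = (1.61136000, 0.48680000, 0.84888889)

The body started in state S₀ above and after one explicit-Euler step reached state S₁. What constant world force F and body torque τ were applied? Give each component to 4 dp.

F = (-1.6000, -2.3000, -0.1000)
τ = (0.1500, 0.1500, -0.1700)

velocity change Δv = (-0.02133333, -0.03066667, -0.00133333)
F = m·Δv/dt = (-1.6000, -2.3000, -0.1000)
rate change Δω = (0.11136000, 0.08680000, -0.05111111)
τ = I·(Δω/dt) + ω₀×(Iω₀) = (0.1500, 0.1500, -0.1700)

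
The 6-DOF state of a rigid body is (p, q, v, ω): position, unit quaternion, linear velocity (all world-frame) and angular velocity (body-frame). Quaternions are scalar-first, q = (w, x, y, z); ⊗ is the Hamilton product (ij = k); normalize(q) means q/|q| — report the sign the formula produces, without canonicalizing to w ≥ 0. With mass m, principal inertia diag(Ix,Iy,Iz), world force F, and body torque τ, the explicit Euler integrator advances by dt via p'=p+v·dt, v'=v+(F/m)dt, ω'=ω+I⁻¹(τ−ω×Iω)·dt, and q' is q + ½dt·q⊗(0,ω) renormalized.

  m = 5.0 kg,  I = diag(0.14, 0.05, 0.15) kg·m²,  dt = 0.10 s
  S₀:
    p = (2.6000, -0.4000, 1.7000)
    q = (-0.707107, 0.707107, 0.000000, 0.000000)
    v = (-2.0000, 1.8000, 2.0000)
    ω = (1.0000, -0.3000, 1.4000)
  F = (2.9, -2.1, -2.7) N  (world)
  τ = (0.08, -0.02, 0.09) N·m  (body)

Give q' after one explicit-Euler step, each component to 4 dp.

2q̇ = q⊗(0,ω) = (-0.7071070, -0.7071070, -0.7778177, -1.2020819)
updated quaternion q' = (-0.7396, 0.6692, -0.0387, -0.0599)

q' = (-0.7396, 0.6692, -0.0387, -0.0599)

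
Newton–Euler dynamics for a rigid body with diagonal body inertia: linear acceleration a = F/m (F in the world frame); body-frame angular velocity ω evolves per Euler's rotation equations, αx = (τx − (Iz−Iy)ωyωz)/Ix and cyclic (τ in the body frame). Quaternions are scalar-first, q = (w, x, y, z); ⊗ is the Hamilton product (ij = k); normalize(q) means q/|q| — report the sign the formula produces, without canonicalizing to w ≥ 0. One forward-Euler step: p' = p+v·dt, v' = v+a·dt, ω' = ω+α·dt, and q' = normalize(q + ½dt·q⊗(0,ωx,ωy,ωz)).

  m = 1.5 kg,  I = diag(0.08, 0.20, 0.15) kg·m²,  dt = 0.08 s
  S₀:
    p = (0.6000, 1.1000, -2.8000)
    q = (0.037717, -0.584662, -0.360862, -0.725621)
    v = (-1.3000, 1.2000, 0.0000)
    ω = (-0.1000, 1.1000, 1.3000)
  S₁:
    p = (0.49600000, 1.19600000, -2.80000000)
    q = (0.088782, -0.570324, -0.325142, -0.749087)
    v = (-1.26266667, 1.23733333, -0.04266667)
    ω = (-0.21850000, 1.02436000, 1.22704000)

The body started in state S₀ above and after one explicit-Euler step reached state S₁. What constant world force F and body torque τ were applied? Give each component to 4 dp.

rate change Δω = (-0.11850000, -0.07564000, -0.07296000)
ω₀×(Iω₀) = (-0.0715, 0.0091, -0.0132)
I·α + gyro = (-0.1900, -0.1800, -0.1500)
velocity change Δv = (0.03733333, 0.03733333, -0.04266667)
applied force F = (0.7000, 0.7000, -0.8000)

F = (0.7000, 0.7000, -0.8000)
τ = (-0.1900, -0.1800, -0.1500)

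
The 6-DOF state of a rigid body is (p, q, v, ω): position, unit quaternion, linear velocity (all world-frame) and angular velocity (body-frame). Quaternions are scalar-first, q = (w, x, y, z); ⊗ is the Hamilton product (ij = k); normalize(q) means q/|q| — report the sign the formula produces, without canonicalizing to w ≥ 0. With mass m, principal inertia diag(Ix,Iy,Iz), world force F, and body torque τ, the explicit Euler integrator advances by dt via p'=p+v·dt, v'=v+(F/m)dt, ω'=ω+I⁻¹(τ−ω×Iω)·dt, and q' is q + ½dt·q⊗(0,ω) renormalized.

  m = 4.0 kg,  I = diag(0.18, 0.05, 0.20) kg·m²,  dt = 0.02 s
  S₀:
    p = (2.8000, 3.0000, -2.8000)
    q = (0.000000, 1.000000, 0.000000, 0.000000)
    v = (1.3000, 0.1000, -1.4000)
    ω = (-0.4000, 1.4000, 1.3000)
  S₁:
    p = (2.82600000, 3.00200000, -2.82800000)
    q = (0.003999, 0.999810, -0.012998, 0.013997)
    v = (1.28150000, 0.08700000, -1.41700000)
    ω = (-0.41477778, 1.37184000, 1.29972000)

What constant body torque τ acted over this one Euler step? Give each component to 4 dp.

ω₁ − ω₀ = (-0.01477778, -0.02816000, -0.00028000)
precession coupling = (0.2730, 0.0104, 0.0728)
applied torque τ = (0.1400, -0.0600, 0.0700)

τ = (0.1400, -0.0600, 0.0700)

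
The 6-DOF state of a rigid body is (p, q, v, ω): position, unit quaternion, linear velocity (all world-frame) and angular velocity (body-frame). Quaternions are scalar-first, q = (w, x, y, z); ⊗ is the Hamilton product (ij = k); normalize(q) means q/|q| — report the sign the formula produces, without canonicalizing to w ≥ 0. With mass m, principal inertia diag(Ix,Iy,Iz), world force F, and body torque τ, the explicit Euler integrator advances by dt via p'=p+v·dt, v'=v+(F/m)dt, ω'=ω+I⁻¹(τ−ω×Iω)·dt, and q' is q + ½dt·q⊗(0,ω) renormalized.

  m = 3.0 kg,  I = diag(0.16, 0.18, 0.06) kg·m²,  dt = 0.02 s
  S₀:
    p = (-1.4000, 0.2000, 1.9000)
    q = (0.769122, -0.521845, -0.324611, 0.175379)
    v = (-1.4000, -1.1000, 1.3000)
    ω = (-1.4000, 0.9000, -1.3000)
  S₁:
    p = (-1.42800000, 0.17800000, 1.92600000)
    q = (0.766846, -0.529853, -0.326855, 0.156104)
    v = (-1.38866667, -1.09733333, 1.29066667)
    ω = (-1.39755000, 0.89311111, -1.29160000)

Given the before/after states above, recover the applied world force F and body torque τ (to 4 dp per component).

F = (1.7000, 0.4000, -1.4000)
τ = (0.1600, 0.1200, 0.0000)

Δv = v₁−v₀ = (0.01133333, 0.00266667, -0.00933333)
F = m·Δv/dt = (1.7000, 0.4000, -1.4000)
Δω = ω₁−ω₀ = (0.00245000, -0.00688889, 0.00840000)
gyro term ω₀×Iω₀ = (0.1404, 0.1820, -0.0252)
τ = I·(Δω/dt) + ω₀×(Iω₀) = (0.1600, 0.1200, 0.0000)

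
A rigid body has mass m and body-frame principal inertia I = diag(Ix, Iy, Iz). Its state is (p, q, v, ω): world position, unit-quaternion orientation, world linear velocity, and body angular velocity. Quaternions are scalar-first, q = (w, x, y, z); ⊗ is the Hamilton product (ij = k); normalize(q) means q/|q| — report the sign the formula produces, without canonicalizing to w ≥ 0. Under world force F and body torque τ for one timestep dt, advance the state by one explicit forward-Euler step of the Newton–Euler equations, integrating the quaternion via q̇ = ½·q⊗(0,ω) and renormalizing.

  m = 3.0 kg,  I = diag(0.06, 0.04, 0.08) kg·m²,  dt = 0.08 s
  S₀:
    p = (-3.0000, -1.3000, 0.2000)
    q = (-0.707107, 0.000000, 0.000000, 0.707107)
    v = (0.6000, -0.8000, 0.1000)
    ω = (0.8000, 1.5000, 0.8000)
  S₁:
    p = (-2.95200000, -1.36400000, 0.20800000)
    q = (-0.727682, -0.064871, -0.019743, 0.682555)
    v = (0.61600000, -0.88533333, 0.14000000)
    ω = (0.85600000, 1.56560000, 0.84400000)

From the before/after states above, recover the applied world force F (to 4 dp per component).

F = (0.6000, -3.2000, 1.5000)

v₁ − v₀ = (0.01600000, -0.08533333, 0.04000000)
F = m·Δv/dt = (0.6000, -3.2000, 1.5000)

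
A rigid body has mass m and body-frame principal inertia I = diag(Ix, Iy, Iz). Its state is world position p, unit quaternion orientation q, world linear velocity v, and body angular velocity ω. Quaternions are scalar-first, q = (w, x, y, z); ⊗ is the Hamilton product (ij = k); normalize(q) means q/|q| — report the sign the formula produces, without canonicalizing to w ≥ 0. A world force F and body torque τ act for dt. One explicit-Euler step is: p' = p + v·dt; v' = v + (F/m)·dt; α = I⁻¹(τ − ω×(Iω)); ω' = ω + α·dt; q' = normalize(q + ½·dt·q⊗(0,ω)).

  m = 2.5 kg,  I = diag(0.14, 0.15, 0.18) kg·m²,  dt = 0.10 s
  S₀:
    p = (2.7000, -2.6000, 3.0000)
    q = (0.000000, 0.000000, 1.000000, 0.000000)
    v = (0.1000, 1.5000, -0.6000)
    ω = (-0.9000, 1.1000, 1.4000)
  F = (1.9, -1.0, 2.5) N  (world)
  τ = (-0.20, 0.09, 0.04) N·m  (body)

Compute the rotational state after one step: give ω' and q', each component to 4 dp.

ω' = (-1.0759, 1.1264, 1.4277)
q' = (-0.0547, 0.0697, 0.9951, 0.0448)

angular accel α = (-1.7586, 0.2640, 0.2772)
ω' = ω + α·dt = (-1.0759, 1.1264, 1.4277)
Hamilton product q⊗(0,ω) = (-1.1000000, 1.4000000, 0.0000000, 0.9000000)
q + ½dt·q⊗(0,ω), renormalized = (-0.0547, 0.0697, 0.9951, 0.0448)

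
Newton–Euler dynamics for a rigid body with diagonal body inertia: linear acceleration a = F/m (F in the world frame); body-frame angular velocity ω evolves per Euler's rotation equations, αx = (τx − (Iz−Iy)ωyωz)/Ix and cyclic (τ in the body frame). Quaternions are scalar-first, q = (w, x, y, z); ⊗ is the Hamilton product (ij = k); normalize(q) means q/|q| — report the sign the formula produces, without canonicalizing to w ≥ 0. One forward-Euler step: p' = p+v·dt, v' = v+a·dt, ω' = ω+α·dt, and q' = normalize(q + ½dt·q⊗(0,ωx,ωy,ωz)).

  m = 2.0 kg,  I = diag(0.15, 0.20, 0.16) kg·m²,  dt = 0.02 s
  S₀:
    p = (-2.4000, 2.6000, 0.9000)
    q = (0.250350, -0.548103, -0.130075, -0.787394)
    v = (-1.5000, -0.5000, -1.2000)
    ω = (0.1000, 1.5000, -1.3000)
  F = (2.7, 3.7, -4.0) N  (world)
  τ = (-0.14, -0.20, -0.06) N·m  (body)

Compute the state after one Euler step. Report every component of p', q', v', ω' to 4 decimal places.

p' = (-2.4300, 2.5900, 0.8760)
q' = (0.2426, -0.5342, -0.1342, -0.7986)
v' = (-1.4730, -0.4630, -1.2400)
ω' = (0.0709, 1.4799, -1.3084)

p' = p + v·dt = (-2.4300, 2.5900, 0.8760)
v + (F/m)dt = (-1.4730, -0.4630, -1.2400)
gyro term ω×Iω = (0.0780, 0.0013, 0.0075)
angular accel α = (-1.4533, -1.0065, -0.4219)
new body rate ω' = (0.0709, 1.4799, -1.3084)
q⊗(0,ω) = (-0.7736894, 1.3752235, -0.4157483, -1.1346020)
q + ½dt·q⊗(0,ω), renormalized = (0.2426, -0.5342, -0.1342, -0.7986)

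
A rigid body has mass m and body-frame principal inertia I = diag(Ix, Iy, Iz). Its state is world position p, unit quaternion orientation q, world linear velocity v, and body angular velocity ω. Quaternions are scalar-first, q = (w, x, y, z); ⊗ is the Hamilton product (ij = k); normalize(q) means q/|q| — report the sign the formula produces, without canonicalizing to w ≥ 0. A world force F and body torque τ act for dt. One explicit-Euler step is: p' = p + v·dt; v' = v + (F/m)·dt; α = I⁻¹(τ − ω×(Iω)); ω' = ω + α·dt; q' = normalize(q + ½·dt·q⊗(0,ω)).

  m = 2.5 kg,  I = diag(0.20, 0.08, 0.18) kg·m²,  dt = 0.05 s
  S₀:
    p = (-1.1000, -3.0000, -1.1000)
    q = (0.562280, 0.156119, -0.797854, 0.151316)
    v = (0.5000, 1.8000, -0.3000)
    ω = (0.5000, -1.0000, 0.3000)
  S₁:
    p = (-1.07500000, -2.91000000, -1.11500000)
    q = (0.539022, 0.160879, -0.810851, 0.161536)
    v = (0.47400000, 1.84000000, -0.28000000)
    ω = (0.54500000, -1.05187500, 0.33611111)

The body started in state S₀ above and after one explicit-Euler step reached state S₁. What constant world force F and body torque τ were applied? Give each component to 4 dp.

F = (-1.3000, 2.0000, 1.0000)
τ = (0.1500, -0.0800, 0.1900)

rate change Δω = (0.04500000, -0.05187500, 0.03611111)
precession coupling = (-0.0300, 0.0030, 0.0600)
τ = I·(Δω/dt) + ω₀×(Iω₀) = (0.1500, -0.0800, 0.1900)
velocity change Δv = (-0.02600000, 0.04000000, 0.02000000)
m·(v₁−v₀)/dt = (-1.3000, 2.0000, 1.0000)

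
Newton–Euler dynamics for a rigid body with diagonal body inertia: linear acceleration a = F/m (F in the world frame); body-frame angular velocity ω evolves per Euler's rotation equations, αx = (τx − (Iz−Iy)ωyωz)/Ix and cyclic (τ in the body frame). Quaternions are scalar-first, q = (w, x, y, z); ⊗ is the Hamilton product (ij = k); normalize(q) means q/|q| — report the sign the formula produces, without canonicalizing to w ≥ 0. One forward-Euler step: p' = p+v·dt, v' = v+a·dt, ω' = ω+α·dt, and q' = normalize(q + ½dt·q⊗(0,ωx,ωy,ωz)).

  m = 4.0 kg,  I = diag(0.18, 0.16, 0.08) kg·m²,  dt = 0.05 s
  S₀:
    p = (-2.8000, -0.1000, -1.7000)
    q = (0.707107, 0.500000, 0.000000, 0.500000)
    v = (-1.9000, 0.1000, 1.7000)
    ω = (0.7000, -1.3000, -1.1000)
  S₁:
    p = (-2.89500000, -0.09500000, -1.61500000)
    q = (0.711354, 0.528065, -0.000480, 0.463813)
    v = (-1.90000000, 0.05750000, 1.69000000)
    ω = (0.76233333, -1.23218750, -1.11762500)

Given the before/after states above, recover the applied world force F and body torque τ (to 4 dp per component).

F = (0.0000, -3.4000, -0.8000)
τ = (0.1100, 0.1400, -0.0100)

v₁ − v₀ = (0.00000000, -0.04250000, -0.01000000)
applied force F = (0.0000, -3.4000, -0.8000)
Δω = ω₁−ω₀ = (0.06233333, 0.06781250, -0.01762500)
ω₀×(Iω₀) = (-0.1144, -0.0770, 0.0182)
τ = I·(Δω/dt) + ω₀×(Iω₀) = (0.1100, 0.1400, -0.0100)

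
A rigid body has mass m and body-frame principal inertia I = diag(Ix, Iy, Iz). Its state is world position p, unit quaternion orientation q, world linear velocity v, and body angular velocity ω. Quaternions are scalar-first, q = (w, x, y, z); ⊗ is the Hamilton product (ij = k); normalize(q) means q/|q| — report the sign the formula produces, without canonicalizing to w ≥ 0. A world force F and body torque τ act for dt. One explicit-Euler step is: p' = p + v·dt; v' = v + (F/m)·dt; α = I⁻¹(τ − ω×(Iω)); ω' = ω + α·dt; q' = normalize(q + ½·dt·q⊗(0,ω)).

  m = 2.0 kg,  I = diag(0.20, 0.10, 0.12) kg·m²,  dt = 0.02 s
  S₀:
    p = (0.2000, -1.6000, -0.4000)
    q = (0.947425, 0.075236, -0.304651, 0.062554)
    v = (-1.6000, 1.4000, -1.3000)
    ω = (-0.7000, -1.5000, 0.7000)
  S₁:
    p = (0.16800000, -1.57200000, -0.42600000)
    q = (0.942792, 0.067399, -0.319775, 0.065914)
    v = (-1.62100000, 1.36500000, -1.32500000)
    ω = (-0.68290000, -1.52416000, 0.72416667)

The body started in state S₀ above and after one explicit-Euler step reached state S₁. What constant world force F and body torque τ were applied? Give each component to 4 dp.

F = (-2.1000, -3.5000, -2.5000)
τ = (0.1500, -0.1600, 0.0400)

rate change Δω = (0.01710000, -0.02416000, 0.02416667)
ω₀×(Iω₀) = (-0.0210, -0.0392, -0.1050)
applied torque τ = (0.1500, -0.1600, 0.0400)
velocity change Δv = (-0.02100000, -0.03500000, -0.02500000)
F = m·Δv/dt = (-2.1000, -3.5000, -2.5000)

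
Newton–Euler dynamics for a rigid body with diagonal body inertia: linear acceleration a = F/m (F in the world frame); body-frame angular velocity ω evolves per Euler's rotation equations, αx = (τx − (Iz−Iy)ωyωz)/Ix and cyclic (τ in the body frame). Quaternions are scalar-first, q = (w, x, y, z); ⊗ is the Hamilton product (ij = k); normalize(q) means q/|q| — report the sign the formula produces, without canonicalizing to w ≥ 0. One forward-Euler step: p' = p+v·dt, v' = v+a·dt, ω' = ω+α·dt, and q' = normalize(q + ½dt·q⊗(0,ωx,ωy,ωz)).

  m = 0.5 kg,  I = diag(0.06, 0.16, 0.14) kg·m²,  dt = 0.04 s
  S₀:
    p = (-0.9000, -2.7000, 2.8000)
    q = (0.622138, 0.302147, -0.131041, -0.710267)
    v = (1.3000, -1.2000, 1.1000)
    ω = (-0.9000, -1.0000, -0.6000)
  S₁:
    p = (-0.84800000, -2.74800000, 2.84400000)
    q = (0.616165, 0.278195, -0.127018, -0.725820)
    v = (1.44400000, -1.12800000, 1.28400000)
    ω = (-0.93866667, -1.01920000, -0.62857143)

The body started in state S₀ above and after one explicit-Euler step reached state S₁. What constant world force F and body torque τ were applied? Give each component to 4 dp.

v₁ − v₀ = (0.14400000, 0.07200000, 0.18400000)
m·(v₁−v₀)/dt = (1.8000, 0.9000, 2.3000)
Δω = ω₁−ω₀ = (-0.03866667, -0.01920000, -0.02857143)
τ = I·(Δω/dt) + ω₀×(Iω₀) = (-0.0700, -0.1200, -0.0100)

F = (1.8000, 0.9000, 2.3000)
τ = (-0.0700, -0.1200, -0.0100)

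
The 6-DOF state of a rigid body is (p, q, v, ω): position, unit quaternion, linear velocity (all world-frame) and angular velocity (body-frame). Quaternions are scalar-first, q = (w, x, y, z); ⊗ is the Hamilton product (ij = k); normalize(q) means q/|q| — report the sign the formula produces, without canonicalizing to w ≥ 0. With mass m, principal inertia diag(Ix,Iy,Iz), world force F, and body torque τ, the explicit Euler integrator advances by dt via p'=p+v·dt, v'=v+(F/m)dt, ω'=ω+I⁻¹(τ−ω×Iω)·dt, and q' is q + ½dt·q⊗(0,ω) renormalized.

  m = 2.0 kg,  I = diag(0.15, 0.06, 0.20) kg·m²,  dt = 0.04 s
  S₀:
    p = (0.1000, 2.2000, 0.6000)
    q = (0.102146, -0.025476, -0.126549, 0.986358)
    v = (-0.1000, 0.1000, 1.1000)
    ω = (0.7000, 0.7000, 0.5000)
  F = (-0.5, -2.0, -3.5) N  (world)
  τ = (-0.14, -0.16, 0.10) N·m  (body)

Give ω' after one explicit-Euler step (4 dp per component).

angular accel α = (-1.2600, -2.3750, 0.7205)
ω' = ω + α·dt = (0.6496, 0.6050, 0.5288)

ω' = (0.6496, 0.6050, 0.5288)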